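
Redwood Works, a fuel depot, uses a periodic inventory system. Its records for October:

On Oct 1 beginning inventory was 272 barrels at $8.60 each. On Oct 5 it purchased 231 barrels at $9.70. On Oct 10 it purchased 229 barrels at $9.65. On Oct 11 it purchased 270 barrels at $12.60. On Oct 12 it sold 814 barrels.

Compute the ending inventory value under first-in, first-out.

Oct 12, 814 sold [FIFO — oldest first]: 272 @ $8.60 + 231 @ $9.70 + 229 @ $9.65 + 82 @ $12.60 = $7,822.95
Ending inventory: 188 @ $12.60 = $2,368.80
Check: goods available $10,191.75 = COGS $7,822.95 + ending $2,368.80

Ending inventory = $2,368.80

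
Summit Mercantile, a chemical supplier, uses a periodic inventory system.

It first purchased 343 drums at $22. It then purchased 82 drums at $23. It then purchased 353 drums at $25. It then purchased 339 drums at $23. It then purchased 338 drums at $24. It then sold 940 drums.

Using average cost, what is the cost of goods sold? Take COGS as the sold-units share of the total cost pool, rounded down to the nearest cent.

COGS = $22,072.87

Sale 1, sell 940: 940/1455 × $34,166.00 → $22,072.87
Ending inventory (cost pool remaining) = $12,093.13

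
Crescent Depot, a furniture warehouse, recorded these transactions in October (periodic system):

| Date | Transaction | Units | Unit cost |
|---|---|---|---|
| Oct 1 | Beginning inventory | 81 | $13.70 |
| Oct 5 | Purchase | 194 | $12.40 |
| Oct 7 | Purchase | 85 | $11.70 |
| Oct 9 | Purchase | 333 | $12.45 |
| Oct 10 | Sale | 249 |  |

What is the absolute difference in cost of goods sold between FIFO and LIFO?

FIFO COGS: 81 @ $13.70 + 168 @ $12.40 = $3,192.90
LIFO COGS: 249 @ $12.45 = $3,100.05
Difference = |$3,192.90 − $3,100.05| = $92.85

$92.85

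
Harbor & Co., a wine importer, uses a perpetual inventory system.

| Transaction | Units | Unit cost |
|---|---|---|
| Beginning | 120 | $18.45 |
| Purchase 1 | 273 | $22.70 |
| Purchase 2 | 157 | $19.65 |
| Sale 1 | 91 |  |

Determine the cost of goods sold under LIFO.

COGS = $1,788.15

Sale 1 (91) [LIFO — newest first]: 91 @ $19.65 = $1,788.15
Ending inventory: 120 @ $18.45 + 273 @ $22.70 + 66 @ $19.65 = $9,708.00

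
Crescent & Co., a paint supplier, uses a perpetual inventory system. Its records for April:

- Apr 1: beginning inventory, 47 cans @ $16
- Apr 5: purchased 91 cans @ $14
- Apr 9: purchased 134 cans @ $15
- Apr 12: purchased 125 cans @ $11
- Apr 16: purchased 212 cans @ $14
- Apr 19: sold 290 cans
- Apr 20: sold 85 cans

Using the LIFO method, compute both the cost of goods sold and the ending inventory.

COGS = $4,913; ending inventory = $3,466

Apr 19, 290 sold [LIFO — newest first]: 212 @ $14 + 78 @ $11 = $3,826
Apr 20, 85 sold [LIFO — newest first]: 47 @ $11 + 38 @ $15 = $1,087
Total COGS = $3,826 + $1,087 = $4,913
Ending inventory: 47 @ $16 + 91 @ $14 + 96 @ $15 = $3,466
Check: goods available $8,379 = COGS $4,913 + ending $3,466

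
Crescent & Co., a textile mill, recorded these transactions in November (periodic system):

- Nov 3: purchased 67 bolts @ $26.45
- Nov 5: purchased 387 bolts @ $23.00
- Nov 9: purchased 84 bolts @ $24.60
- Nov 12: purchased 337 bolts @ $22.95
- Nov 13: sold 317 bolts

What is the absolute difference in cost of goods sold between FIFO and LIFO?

$247.00

FIFO COGS: 67 @ $26.45 + 250 @ $23.00 = $7,522.15
LIFO COGS: 317 @ $22.95 = $7,275.15
Difference = |$7,522.15 − $7,275.15| = $247.00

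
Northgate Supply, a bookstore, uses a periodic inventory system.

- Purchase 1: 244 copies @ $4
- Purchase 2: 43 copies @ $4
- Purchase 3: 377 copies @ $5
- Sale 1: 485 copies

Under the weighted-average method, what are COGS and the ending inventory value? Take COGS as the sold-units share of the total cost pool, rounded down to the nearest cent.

COGS = $2,215.36; ending inventory = $817.64

Sale 1, sell 485: 485/664 × $3,033.00 → $2,215.36
Ending inventory (cost pool remaining) = $817.64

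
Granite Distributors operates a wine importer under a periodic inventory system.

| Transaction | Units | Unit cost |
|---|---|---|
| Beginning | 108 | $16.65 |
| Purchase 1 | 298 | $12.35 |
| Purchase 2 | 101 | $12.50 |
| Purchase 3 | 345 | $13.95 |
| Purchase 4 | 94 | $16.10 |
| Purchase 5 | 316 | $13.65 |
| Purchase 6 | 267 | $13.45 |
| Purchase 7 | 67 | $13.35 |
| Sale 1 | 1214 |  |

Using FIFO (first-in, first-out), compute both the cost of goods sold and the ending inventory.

Sale 1 (1214) [FIFO — oldest first]: 108 @ $16.65 + 298 @ $12.35 + 101 @ $12.50 + 345 @ $13.95 + 94 @ $16.10 + 268 @ $13.65 = $16,725.35
Ending inventory: 48 @ $13.65 + 267 @ $13.45 + 67 @ $13.35 = $5,140.80

COGS = $16,725.35; ending inventory = $5,140.80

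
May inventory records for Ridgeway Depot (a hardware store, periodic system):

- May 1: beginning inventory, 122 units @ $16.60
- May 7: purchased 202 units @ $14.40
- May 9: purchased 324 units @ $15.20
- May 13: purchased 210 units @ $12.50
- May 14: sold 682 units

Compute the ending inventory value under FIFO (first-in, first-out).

May 14, 682 sold [FIFO — oldest first]: 122 @ $16.60 + 202 @ $14.40 + 324 @ $15.20 + 34 @ $12.50 = $10,283.80
Ending inventory: 176 @ $12.50 = $2,200.00
Check: goods available $12,483.80 = COGS $10,283.80 + ending $2,200.00

Ending inventory = $2,200.00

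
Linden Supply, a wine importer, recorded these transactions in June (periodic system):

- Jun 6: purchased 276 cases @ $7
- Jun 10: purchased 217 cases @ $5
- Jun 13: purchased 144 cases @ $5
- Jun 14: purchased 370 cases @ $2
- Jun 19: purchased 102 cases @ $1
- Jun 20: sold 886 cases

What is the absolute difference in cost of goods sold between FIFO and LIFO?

FIFO COGS: 276 @ $7 + 217 @ $5 + 144 @ $5 + 249 @ $2 = $4,235
LIFO COGS: 102 @ $1 + 370 @ $2 + 144 @ $5 + 217 @ $5 + 53 @ $7 = $3,018
Difference = |$4,235 − $3,018| = $1,217

$1,217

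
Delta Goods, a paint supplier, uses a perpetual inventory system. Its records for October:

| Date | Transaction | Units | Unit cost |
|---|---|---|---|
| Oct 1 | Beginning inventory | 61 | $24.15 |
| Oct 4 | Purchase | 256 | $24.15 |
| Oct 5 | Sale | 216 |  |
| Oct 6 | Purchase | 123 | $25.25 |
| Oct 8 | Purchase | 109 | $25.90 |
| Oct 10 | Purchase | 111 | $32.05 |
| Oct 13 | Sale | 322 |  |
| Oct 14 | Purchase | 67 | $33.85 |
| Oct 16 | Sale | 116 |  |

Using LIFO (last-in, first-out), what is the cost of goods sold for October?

Oct 5, 216 sold [LIFO — newest first]: 216 @ $24.15 = $5,216.40
Oct 13, 322 sold [LIFO — newest first]: 111 @ $32.05 + 109 @ $25.90 + 102 @ $25.25 = $8,956.15
Oct 16, 116 sold [LIFO — newest first]: 67 @ $33.85 + 21 @ $25.25 + 28 @ $24.15 = $3,474.40
Total COGS = $5,216.40 + $8,956.15 + $3,474.40 = $17,646.95
Ending inventory: 61 @ $24.15 + 12 @ $24.15 = $1,762.95

COGS = $17,646.95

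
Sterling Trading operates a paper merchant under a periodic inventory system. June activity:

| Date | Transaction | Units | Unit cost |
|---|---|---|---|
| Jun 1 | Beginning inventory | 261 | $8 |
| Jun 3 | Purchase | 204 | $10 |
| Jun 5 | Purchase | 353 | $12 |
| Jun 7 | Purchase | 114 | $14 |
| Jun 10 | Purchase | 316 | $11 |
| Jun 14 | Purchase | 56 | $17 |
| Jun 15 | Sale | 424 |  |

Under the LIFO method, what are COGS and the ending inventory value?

COGS = $5,156; ending inventory = $9,232

Jun 15, 424 sold [LIFO — newest first]: 56 @ $17 + 316 @ $11 + 52 @ $14 = $5,156
Ending inventory: 261 @ $8 + 204 @ $10 + 353 @ $12 + 62 @ $14 = $9,232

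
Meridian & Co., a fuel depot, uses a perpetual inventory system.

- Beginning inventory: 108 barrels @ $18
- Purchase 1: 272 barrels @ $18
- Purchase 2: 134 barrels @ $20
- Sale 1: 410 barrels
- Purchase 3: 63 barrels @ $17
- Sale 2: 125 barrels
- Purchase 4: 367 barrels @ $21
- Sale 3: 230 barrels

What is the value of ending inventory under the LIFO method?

Sale 1 (410) [LIFO — newest first]: 134 @ $20 + 272 @ $18 + 4 @ $18 = $7,648
Sale 2 (125) [LIFO — newest first]: 63 @ $17 + 62 @ $18 = $2,187
Sale 3 (230) [LIFO — newest first]: 230 @ $21 = $4,830
Total COGS = $7,648 + $2,187 + $4,830 = $14,665
Ending inventory: 42 @ $18 + 137 @ $21 = $3,633

Ending inventory = $3,633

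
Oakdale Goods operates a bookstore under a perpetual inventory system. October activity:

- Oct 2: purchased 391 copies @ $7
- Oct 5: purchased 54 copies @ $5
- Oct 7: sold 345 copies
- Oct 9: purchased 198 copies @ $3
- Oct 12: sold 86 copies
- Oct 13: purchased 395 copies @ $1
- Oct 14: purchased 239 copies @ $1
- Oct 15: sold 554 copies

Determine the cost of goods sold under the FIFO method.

COGS = $3,943

Oct 7, 345 sold [FIFO — oldest first]: 345 @ $7 = $2,415
Oct 12, 86 sold [FIFO — oldest first]: 46 @ $7 + 40 @ $5 = $522
Oct 15, 554 sold [FIFO — oldest first]: 14 @ $5 + 198 @ $3 + 342 @ $1 = $1,006
Total COGS = $2,415 + $522 + $1,006 = $3,943
Ending inventory: 53 @ $1 + 239 @ $1 = $292
Check: goods available $4,235 = COGS $3,943 + ending $292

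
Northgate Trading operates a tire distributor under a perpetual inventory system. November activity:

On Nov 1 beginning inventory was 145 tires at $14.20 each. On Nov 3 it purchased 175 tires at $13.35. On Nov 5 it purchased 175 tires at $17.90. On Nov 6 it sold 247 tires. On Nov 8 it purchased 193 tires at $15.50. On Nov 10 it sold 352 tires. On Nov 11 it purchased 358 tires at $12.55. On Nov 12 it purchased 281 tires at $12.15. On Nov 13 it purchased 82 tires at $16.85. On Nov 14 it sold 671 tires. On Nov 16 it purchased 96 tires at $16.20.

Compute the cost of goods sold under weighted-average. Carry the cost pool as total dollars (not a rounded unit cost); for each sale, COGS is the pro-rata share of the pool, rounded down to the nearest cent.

COGS = $17,979.78

After Nov 1: 145 on hand, pool $2,059.00 (≈ $14.2000 each)
After Nov 3: 320 on hand, pool $4,395.25 (≈ $13.7352 each)
After Nov 5: 495 on hand, pool $7,527.75 (≈ $15.2076 each)
Nov 6, sell 247: 247/495 × $7,527.75 → $3,756.27
After Nov 8: 441 on hand, pool $6,762.98 (≈ $15.3356 each)
Nov 10, sell 352: 352/441 × $6,762.98 → $5,398.11
After Nov 11: 447 on hand, pool $5,857.77 (≈ $13.1046 each)
After Nov 12: 728 on hand, pool $9,271.92 (≈ $12.7362 each)
After Nov 13: 810 on hand, pool $10,653.62 (≈ $13.1526 each)
Nov 14, sell 671: 671/810 × $10,653.62 → $8,825.40
After Nov 16: 235 on hand, pool $3,383.42 (≈ $14.3975 each)
Total COGS = $3,756.27 + $5,398.11 + $8,825.40 = $17,979.78
Ending inventory (cost pool remaining) = $3,383.42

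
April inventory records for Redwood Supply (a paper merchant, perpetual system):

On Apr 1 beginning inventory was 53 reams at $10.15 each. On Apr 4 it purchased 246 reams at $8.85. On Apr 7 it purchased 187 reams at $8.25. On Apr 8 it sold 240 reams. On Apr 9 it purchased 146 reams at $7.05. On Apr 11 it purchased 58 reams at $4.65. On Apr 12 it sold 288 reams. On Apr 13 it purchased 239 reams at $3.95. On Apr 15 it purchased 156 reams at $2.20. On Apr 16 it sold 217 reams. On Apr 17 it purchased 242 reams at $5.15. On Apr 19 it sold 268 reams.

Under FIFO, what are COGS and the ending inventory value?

COGS = $6,685.65; ending inventory = $1,404.70

Apr 8, 240 sold [FIFO — oldest first]: 53 @ $10.15 + 187 @ $8.85 = $2,192.90
Apr 12, 288 sold [FIFO — oldest first]: 59 @ $8.85 + 187 @ $8.25 + 42 @ $7.05 = $2,361.00
Apr 16, 217 sold [FIFO — oldest first]: 104 @ $7.05 + 58 @ $4.65 + 55 @ $3.95 = $1,220.15
Apr 19, 268 sold [FIFO — oldest first]: 184 @ $3.95 + 84 @ $2.20 = $911.60
Total COGS = $2,192.90 + $2,361.00 + $1,220.15 + $911.60 = $6,685.65
Ending inventory: 72 @ $2.20 + 242 @ $5.15 = $1,404.70
Check: goods available $8,090.35 = COGS $6,685.65 + ending $1,404.70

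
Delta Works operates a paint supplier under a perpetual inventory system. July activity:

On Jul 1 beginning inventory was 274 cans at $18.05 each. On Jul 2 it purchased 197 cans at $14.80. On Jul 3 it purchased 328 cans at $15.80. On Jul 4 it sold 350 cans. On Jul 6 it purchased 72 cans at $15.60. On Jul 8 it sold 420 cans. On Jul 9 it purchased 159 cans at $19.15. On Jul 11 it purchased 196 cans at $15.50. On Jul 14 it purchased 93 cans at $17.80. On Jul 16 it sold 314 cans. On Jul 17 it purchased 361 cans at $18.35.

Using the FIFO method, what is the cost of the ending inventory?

Ending inventory = $10,480.75

Jul 4, 350 sold [FIFO — oldest first]: 274 @ $18.05 + 76 @ $14.80 = $6,070.50
Jul 8, 420 sold [FIFO — oldest first]: 121 @ $14.80 + 299 @ $15.80 = $6,515.00
Jul 16, 314 sold [FIFO — oldest first]: 29 @ $15.80 + 72 @ $15.60 + 159 @ $19.15 + 54 @ $15.50 = $5,463.25
Total COGS = $6,070.50 + $6,515.00 + $5,463.25 = $18,048.75
Ending inventory: 142 @ $15.50 + 93 @ $17.80 + 361 @ $18.35 = $10,480.75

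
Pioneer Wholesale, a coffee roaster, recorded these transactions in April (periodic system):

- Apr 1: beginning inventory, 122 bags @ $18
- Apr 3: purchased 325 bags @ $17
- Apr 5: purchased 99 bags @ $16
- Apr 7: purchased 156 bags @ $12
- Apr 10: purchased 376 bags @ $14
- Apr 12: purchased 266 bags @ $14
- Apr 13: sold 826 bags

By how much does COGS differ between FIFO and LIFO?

FIFO COGS: 122 @ $18 + 325 @ $17 + 99 @ $16 + 156 @ $12 + 124 @ $14 = $12,913
LIFO COGS: 266 @ $14 + 376 @ $14 + 156 @ $12 + 28 @ $16 = $11,308
Difference = |$12,913 − $11,308| = $1,605

$1,605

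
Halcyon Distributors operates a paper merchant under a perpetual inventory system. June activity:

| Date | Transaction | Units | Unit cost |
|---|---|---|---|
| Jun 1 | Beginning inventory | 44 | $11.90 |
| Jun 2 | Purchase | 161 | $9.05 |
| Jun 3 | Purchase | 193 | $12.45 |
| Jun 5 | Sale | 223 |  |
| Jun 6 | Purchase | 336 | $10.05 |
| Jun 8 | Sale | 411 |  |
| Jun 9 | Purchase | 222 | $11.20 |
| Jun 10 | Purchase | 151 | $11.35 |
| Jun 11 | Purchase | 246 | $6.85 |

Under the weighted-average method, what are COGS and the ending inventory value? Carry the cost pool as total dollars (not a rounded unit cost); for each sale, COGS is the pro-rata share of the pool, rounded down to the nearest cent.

COGS = $6,722.29; ending inventory = $6,923.36

After Jun 1: 44 on hand, pool $523.60 (≈ $11.9000 each)
After Jun 2: 205 on hand, pool $1,980.65 (≈ $9.6617 each)
After Jun 3: 398 on hand, pool $4,383.50 (≈ $11.0138 each)
Jun 5, sell 223: 223/398 × $4,383.50 → $2,456.08
After Jun 6: 511 on hand, pool $5,304.22 (≈ $10.3801 each)
Jun 8, sell 411: 411/511 × $5,304.22 → $4,266.21
After Jun 9: 322 on hand, pool $3,524.41 (≈ $10.9454 each)
After Jun 10: 473 on hand, pool $5,238.26 (≈ $11.0745 each)
After Jun 11: 719 on hand, pool $6,923.36 (≈ $9.6292 each)
Total COGS = $2,456.08 + $4,266.21 = $6,722.29
Ending inventory (cost pool remaining) = $6,923.36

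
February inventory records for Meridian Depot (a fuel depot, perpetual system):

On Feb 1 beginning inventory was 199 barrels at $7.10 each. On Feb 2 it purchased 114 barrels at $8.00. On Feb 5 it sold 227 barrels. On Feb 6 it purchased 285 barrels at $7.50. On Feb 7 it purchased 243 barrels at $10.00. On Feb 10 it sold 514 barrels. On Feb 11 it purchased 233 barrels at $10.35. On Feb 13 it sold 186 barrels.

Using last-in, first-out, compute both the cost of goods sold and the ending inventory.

Feb 5, 227 sold [LIFO — newest first]: 114 @ $8.00 + 113 @ $7.10 = $1,714.30
Feb 10, 514 sold [LIFO — newest first]: 243 @ $10.00 + 271 @ $7.50 = $4,462.50
Feb 13, 186 sold [LIFO — newest first]: 186 @ $10.35 = $1,925.10
Total COGS = $1,714.30 + $4,462.50 + $1,925.10 = $8,101.90
Ending inventory: 86 @ $7.10 + 14 @ $7.50 + 47 @ $10.35 = $1,202.05

COGS = $8,101.90; ending inventory = $1,202.05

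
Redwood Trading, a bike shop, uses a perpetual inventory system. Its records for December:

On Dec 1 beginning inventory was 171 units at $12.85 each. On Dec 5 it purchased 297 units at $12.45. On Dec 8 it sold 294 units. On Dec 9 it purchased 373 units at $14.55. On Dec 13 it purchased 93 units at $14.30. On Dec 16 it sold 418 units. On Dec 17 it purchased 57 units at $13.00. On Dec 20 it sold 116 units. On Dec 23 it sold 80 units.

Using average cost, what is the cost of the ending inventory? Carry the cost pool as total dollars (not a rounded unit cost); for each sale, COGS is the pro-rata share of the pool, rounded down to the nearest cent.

Ending inventory = $1,143.90

After Dec 1: 171 on hand, pool $2,197.35 (≈ $12.8500 each)
After Dec 5: 468 on hand, pool $5,895.00 (≈ $12.5962 each)
Dec 8, sell 294: 294/468 × $5,895.00 → $3,703.26
After Dec 9: 547 on hand, pool $7,618.89 (≈ $13.9285 each)
After Dec 13: 640 on hand, pool $8,948.79 (≈ $13.9825 each)
Dec 16, sell 418: 418/640 × $8,948.79 → $5,844.67
After Dec 17: 279 on hand, pool $3,845.12 (≈ $13.7818 each)
Dec 20, sell 116: 116/279 × $3,845.12 → $1,598.68
Dec 23, sell 80: 80/163 × $2,246.44 → $1,102.54
Total COGS = $3,703.26 + $5,844.67 + $1,598.68 + $1,102.54 = $12,249.15
Ending inventory (cost pool remaining) = $1,143.90
Check: goods available $13,393.05 = COGS $12,249.15 + ending $1,143.90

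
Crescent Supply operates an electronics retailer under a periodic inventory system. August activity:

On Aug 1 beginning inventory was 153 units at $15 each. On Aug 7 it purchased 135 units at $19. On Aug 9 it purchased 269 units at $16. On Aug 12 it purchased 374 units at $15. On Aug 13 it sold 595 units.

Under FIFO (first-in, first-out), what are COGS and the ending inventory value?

COGS = $9,734; ending inventory = $5,040

Aug 13, 595 sold [FIFO — oldest first]: 153 @ $15 + 135 @ $19 + 269 @ $16 + 38 @ $15 = $9,734
Ending inventory: 336 @ $15 = $5,040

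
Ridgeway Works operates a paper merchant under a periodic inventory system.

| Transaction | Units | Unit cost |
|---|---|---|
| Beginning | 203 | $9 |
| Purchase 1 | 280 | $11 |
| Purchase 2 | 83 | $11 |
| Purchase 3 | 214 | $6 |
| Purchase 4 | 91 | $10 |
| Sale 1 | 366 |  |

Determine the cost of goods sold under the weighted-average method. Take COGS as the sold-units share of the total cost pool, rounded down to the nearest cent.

Sale 1, sell 366: 366/871 × $8,014.00 → $3,367.53
Ending inventory (cost pool remaining) = $4,646.47

COGS = $3,367.53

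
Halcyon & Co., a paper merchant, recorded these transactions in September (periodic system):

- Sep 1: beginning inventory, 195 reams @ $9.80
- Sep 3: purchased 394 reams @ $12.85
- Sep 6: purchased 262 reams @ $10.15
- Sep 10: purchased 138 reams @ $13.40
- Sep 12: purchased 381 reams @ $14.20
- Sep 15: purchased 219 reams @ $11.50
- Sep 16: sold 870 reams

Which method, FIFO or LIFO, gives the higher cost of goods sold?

LIFO

FIFO COGS: 195 @ $9.80 + 394 @ $12.85 + 262 @ $10.15 + 19 @ $13.40 = $9,887.80
LIFO COGS: 219 @ $11.50 + 381 @ $14.20 + 138 @ $13.40 + 132 @ $10.15 = $11,117.70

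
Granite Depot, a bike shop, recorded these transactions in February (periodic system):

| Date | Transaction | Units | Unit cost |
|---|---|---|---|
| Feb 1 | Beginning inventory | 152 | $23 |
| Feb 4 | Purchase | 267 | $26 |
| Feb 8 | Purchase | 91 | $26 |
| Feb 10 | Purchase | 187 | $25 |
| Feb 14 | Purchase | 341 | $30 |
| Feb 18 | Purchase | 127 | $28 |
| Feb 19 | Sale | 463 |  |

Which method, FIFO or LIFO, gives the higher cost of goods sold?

FIFO COGS: 152 @ $23 + 267 @ $26 + 44 @ $26 = $11,582
LIFO COGS: 127 @ $28 + 336 @ $30 = $13,636

LIFO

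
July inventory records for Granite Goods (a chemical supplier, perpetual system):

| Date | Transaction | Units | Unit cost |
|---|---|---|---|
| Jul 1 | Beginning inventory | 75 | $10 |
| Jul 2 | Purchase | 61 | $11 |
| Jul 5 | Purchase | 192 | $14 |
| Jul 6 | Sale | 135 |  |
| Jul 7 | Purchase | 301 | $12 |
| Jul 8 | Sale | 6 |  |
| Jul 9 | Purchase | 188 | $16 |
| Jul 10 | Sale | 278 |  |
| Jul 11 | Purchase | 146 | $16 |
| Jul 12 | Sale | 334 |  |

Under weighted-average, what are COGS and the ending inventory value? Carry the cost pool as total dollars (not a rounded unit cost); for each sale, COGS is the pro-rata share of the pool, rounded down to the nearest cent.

After Jul 1: 75 on hand, pool $750.00 (≈ $10.0000 each)
After Jul 2: 136 on hand, pool $1,421.00 (≈ $10.4485 each)
After Jul 5: 328 on hand, pool $4,109.00 (≈ $12.5274 each)
Jul 6, sell 135: 135/328 × $4,109.00 → $1,691.20
After Jul 7: 494 on hand, pool $6,029.80 (≈ $12.2061 each)
Jul 8, sell 6: 6/494 × $6,029.80 → $73.23
After Jul 9: 676 on hand, pool $8,964.57 (≈ $13.2612 each)
Jul 10, sell 278: 278/676 × $8,964.57 → $3,686.61
After Jul 11: 544 on hand, pool $7,613.96 (≈ $13.9962 each)
Jul 12, sell 334: 334/544 × $7,613.96 → $4,674.74
Total COGS = $1,691.20 + $73.23 + $3,686.61 + $4,674.74 = $10,125.78
Ending inventory (cost pool remaining) = $2,939.22
Check: goods available $13,065.00 = COGS $10,125.78 + ending $2,939.22

COGS = $10,125.78; ending inventory = $2,939.22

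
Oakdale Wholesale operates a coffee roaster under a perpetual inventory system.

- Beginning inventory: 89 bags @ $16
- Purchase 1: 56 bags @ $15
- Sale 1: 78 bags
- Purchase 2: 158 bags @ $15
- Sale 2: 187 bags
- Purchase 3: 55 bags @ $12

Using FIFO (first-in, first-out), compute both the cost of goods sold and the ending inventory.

Sale 1 (78) [FIFO — oldest first]: 78 @ $16 = $1,248
Sale 2 (187) [FIFO — oldest first]: 11 @ $16 + 56 @ $15 + 120 @ $15 = $2,816
Total COGS = $1,248 + $2,816 = $4,064
Ending inventory: 38 @ $15 + 55 @ $12 = $1,230
Check: goods available $5,294 = COGS $4,064 + ending $1,230

COGS = $4,064; ending inventory = $1,230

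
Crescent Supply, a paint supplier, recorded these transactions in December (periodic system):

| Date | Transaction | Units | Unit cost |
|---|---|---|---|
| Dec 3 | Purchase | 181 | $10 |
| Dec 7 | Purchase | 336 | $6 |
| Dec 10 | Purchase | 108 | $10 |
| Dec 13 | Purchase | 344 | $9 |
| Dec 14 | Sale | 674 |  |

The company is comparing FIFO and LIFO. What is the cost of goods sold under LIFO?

COGS = $5,508

FIFO COGS: 181 @ $10 + 336 @ $6 + 108 @ $10 + 49 @ $9 = $5,347
LIFO COGS: 344 @ $9 + 108 @ $10 + 222 @ $6 = $5,508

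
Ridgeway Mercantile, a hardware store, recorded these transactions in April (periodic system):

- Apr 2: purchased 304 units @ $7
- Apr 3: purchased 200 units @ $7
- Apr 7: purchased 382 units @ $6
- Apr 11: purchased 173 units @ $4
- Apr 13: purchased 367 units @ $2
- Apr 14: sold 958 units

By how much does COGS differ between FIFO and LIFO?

$2,138

FIFO COGS: 304 @ $7 + 200 @ $7 + 382 @ $6 + 72 @ $4 = $6,108
LIFO COGS: 367 @ $2 + 173 @ $4 + 382 @ $6 + 36 @ $7 = $3,970
Difference = |$6,108 − $3,970| = $2,138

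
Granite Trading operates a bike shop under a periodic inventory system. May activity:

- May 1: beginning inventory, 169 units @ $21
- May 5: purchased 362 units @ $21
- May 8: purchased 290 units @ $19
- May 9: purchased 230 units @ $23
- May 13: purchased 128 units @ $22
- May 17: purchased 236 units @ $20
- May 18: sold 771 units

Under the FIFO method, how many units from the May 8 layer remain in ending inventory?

May 18, 771 sold [FIFO — oldest first]: 169 @ $21 + 362 @ $21 + 240 @ $19 = $15,711
Ending inventory: 50 @ $19 + 230 @ $23 + 128 @ $22 + 236 @ $20 = $13,776
Check: goods available $29,487 = COGS $15,711 + ending $13,776

50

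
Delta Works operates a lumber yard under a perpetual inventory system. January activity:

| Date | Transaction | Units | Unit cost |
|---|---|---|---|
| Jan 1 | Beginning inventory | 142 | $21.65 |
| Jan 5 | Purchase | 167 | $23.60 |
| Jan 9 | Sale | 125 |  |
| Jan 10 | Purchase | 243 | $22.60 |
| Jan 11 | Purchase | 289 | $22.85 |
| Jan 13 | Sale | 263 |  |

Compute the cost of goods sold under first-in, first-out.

Jan 9, 125 sold [FIFO — oldest first]: 125 @ $21.65 = $2,706.25
Jan 13, 263 sold [FIFO — oldest first]: 17 @ $21.65 + 167 @ $23.60 + 79 @ $22.60 = $6,094.65
Total COGS = $2,706.25 + $6,094.65 = $8,800.90
Ending inventory: 164 @ $22.60 + 289 @ $22.85 = $10,310.05

COGS = $8,800.90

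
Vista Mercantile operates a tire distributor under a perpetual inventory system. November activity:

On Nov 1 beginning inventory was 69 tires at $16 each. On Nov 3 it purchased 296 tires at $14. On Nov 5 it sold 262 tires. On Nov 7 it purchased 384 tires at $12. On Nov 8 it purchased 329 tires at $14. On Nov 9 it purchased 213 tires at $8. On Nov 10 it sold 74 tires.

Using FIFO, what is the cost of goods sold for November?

Nov 5, 262 sold [FIFO — oldest first]: 69 @ $16 + 193 @ $14 = $3,806
Nov 10, 74 sold [FIFO — oldest first]: 74 @ $14 = $1,036
Total COGS = $3,806 + $1,036 = $4,842
Ending inventory: 29 @ $14 + 384 @ $12 + 329 @ $14 + 213 @ $8 = $11,324
Check: goods available $16,166 = COGS $4,842 + ending $11,324

COGS = $4,842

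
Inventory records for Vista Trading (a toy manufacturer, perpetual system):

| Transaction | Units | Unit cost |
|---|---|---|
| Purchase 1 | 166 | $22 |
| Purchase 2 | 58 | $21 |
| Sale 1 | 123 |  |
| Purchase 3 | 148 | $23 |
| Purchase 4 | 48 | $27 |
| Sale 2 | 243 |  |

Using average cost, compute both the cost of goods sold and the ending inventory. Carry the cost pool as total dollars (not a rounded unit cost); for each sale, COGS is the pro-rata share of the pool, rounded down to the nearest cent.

COGS = $8,316.20; ending inventory = $1,253.80

After Purchase 1: 166 on hand, pool $3,652.00 (≈ $22.0000 each)
After Purchase 2: 224 on hand, pool $4,870.00 (≈ $21.7411 each)
Sale 1, sell 123: 123/224 × $4,870.00 → $2,674.15
After Purchase 3: 249 on hand, pool $5,599.85 (≈ $22.4894 each)
After Purchase 4: 297 on hand, pool $6,895.85 (≈ $23.2184 each)
Sale 2, sell 243: 243/297 × $6,895.85 → $5,642.05
Total COGS = $2,674.15 + $5,642.05 = $8,316.20
Ending inventory (cost pool remaining) = $1,253.80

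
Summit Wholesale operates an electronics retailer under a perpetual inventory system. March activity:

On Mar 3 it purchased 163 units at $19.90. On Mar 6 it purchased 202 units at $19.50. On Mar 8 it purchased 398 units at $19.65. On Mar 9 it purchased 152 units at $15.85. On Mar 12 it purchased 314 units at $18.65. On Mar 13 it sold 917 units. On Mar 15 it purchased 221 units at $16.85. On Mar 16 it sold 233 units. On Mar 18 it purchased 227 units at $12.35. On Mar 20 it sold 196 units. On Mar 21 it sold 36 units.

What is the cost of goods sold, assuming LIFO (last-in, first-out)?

Mar 13, 917 sold [LIFO — newest first]: 314 @ $18.65 + 152 @ $15.85 + 398 @ $19.65 + 53 @ $19.50 = $17,119.50
Mar 16, 233 sold [LIFO — newest first]: 221 @ $16.85 + 12 @ $19.50 = $3,957.85
Mar 20, 196 sold [LIFO — newest first]: 196 @ $12.35 = $2,420.60
Mar 21, 36 sold [LIFO — newest first]: 31 @ $12.35 + 5 @ $19.50 = $480.35
Total COGS = $17,119.50 + $3,957.85 + $2,420.60 + $480.35 = $23,978.30
Ending inventory: 163 @ $19.90 + 132 @ $19.50 = $5,817.70
Check: goods available $29,796.00 = COGS $23,978.30 + ending $5,817.70

COGS = $23,978.30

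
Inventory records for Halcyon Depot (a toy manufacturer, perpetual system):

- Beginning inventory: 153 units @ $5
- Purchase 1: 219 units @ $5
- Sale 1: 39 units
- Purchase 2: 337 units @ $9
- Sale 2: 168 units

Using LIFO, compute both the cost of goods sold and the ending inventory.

Sale 1 (39) [LIFO — newest first]: 39 @ $5 = $195
Sale 2 (168) [LIFO — newest first]: 168 @ $9 = $1,512
Total COGS = $195 + $1,512 = $1,707
Ending inventory: 153 @ $5 + 180 @ $5 + 169 @ $9 = $3,186
Check: goods available $4,893 = COGS $1,707 + ending $3,186

COGS = $1,707; ending inventory = $3,186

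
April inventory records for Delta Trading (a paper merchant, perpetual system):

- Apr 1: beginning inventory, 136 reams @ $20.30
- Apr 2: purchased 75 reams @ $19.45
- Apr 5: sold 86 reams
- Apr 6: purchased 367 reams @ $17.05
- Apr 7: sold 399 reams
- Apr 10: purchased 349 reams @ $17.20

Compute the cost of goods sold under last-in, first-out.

Apr 5, 86 sold [LIFO — newest first]: 75 @ $19.45 + 11 @ $20.30 = $1,682.05
Apr 7, 399 sold [LIFO — newest first]: 367 @ $17.05 + 32 @ $20.30 = $6,906.95
Total COGS = $1,682.05 + $6,906.95 = $8,589.00
Ending inventory: 93 @ $20.30 + 349 @ $17.20 = $7,890.70

COGS = $8,589.00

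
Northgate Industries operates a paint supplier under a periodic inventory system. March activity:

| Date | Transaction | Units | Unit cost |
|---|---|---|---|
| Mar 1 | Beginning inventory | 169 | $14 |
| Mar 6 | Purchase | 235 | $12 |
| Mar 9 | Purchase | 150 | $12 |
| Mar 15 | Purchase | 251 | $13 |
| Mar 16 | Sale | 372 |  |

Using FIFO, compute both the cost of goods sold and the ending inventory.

COGS = $4,802; ending inventory = $5,447

Mar 16, 372 sold [FIFO — oldest first]: 169 @ $14 + 203 @ $12 = $4,802
Ending inventory: 32 @ $12 + 150 @ $12 + 251 @ $13 = $5,447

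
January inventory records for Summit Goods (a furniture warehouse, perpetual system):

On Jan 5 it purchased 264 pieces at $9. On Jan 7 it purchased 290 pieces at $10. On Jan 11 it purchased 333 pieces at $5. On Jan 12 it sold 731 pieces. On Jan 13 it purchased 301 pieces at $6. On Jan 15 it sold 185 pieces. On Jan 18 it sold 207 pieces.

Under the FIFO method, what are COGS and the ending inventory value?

COGS = $8,357; ending inventory = $390

Jan 12, 731 sold [FIFO — oldest first]: 264 @ $9 + 290 @ $10 + 177 @ $5 = $6,161
Jan 15, 185 sold [FIFO — oldest first]: 156 @ $5 + 29 @ $6 = $954
Jan 18, 207 sold [FIFO — oldest first]: 207 @ $6 = $1,242
Total COGS = $6,161 + $954 + $1,242 = $8,357
Ending inventory: 65 @ $6 = $390
Check: goods available $8,747 = COGS $8,357 + ending $390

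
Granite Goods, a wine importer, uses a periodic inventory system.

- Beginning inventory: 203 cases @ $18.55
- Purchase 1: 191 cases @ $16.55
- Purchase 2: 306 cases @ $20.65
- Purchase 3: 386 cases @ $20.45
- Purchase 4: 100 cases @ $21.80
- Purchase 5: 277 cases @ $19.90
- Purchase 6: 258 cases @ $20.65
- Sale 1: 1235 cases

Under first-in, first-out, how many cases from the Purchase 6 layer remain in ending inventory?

Sale 1 (1235) [FIFO — oldest first]: 203 @ $18.55 + 191 @ $16.55 + 306 @ $20.65 + 386 @ $20.45 + 100 @ $21.80 + 49 @ $19.90 = $24,294.40
Ending inventory: 228 @ $19.90 + 258 @ $20.65 = $9,864.90

258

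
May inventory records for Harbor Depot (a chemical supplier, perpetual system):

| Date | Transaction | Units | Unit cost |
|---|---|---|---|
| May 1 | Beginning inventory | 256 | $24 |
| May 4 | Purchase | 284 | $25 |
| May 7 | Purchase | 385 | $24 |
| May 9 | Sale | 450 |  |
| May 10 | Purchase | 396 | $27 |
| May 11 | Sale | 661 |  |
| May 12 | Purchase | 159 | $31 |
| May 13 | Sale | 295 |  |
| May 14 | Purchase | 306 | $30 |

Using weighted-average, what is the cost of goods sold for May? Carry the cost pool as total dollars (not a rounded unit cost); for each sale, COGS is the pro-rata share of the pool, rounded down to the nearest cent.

After May 1: 256 on hand, pool $6,144.00 (≈ $24.0000 each)
After May 4: 540 on hand, pool $13,244.00 (≈ $24.5259 each)
After May 7: 925 on hand, pool $22,484.00 (≈ $24.3070 each)
May 9, sell 450: 450/925 × $22,484.00 → $10,938.16
After May 10: 871 on hand, pool $22,237.84 (≈ $25.5314 each)
May 11, sell 661: 661/871 × $22,237.84 → $16,876.24
After May 12: 369 on hand, pool $10,290.60 (≈ $27.8878 each)
May 13, sell 295: 295/369 × $10,290.60 → $8,226.90
After May 14: 380 on hand, pool $11,243.70 (≈ $29.5887 each)
Total COGS = $10,938.16 + $16,876.24 + $8,226.90 = $36,041.30
Ending inventory (cost pool remaining) = $11,243.70

COGS = $36,041.30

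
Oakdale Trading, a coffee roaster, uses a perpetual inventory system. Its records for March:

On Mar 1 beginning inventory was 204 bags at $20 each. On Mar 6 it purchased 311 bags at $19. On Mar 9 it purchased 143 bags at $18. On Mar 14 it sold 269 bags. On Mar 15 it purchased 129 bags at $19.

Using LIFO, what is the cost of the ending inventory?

Mar 14, 269 sold [LIFO — newest first]: 143 @ $18 + 126 @ $19 = $4,968
Ending inventory: 204 @ $20 + 185 @ $19 + 129 @ $19 = $10,046
Check: goods available $15,014 = COGS $4,968 + ending $10,046

Ending inventory = $10,046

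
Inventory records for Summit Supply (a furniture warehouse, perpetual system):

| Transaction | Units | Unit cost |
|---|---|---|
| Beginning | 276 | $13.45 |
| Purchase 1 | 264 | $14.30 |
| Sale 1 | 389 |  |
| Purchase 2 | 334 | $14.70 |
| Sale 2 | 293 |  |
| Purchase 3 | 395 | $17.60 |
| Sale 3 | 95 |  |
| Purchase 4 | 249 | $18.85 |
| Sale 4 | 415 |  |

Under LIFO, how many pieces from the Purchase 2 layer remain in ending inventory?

41

Sale 1 (389) [LIFO — newest first]: 264 @ $14.30 + 125 @ $13.45 = $5,456.45
Sale 2 (293) [LIFO — newest first]: 293 @ $14.70 = $4,307.10
Sale 3 (95) [LIFO — newest first]: 95 @ $17.60 = $1,672.00
Sale 4 (415) [LIFO — newest first]: 249 @ $18.85 + 166 @ $17.60 = $7,615.25
Total COGS = $5,456.45 + $4,307.10 + $1,672.00 + $7,615.25 = $19,050.80
Ending inventory: 151 @ $13.45 + 41 @ $14.70 + 134 @ $17.60 = $4,992.05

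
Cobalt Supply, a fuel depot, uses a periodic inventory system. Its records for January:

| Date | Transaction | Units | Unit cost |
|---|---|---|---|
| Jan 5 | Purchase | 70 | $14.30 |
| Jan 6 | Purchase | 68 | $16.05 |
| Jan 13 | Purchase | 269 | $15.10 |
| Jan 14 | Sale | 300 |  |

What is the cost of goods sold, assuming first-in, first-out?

COGS = $4,538.60

Jan 14, 300 sold [FIFO — oldest first]: 70 @ $14.30 + 68 @ $16.05 + 162 @ $15.10 = $4,538.60
Ending inventory: 107 @ $15.10 = $1,615.70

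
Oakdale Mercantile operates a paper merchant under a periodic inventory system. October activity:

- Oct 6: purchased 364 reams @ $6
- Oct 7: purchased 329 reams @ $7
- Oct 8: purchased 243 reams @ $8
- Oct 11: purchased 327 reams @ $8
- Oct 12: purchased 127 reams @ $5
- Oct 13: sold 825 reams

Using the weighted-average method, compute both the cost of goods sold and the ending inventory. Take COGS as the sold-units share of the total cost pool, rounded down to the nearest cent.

COGS = $5,746.51; ending inventory = $3,935.49

Oct 13, sell 825: 825/1390 × $9,682.00 → $5,746.51
Ending inventory (cost pool remaining) = $3,935.49
Check: goods available $9,682.00 = COGS $5,746.51 + ending $3,935.49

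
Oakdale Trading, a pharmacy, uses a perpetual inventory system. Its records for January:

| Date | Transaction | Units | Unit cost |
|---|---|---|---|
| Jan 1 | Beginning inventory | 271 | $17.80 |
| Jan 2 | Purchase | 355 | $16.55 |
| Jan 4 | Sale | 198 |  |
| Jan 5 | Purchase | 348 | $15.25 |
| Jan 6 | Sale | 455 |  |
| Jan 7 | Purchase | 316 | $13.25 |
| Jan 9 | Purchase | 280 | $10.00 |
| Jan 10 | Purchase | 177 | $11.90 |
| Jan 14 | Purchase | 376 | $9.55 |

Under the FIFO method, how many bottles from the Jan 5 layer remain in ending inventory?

Jan 4, 198 sold [FIFO — oldest first]: 198 @ $17.80 = $3,524.40
Jan 6, 455 sold [FIFO — oldest first]: 73 @ $17.80 + 355 @ $16.55 + 27 @ $15.25 = $7,586.40
Total COGS = $3,524.40 + $7,586.40 = $11,110.80
Ending inventory: 321 @ $15.25 + 316 @ $13.25 + 280 @ $10.00 + 177 @ $11.90 + 376 @ $9.55 = $17,579.35

321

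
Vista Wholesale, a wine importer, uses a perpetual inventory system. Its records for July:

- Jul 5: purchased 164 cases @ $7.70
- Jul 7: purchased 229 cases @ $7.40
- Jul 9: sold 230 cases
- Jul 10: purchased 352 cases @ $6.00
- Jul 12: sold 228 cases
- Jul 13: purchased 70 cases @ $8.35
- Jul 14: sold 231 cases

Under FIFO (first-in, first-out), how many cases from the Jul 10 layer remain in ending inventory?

Jul 9, 230 sold [FIFO — oldest first]: 164 @ $7.70 + 66 @ $7.40 = $1,751.20
Jul 12, 228 sold [FIFO — oldest first]: 163 @ $7.40 + 65 @ $6.00 = $1,596.20
Jul 14, 231 sold [FIFO — oldest first]: 231 @ $6.00 = $1,386.00
Total COGS = $1,751.20 + $1,596.20 + $1,386.00 = $4,733.40
Ending inventory: 56 @ $6.00 + 70 @ $8.35 = $920.50

56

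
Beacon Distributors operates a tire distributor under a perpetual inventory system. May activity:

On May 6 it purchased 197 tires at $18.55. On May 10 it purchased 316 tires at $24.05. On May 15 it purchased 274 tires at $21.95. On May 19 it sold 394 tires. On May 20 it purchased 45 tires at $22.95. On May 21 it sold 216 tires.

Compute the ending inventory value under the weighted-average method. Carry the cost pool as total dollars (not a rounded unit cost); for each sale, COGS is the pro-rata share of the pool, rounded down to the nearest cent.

Ending inventory = $4,894.15

After May 6: 197 on hand, pool $3,654.35 (≈ $18.5500 each)
After May 10: 513 on hand, pool $11,254.15 (≈ $21.9379 each)
After May 15: 787 on hand, pool $17,268.45 (≈ $21.9421 each)
May 19, sell 394: 394/787 × $17,268.45 → $8,645.19
After May 20: 438 on hand, pool $9,656.01 (≈ $22.0457 each)
May 21, sell 216: 216/438 × $9,656.01 → $4,761.86
Total COGS = $8,645.19 + $4,761.86 = $13,407.05
Ending inventory (cost pool remaining) = $4,894.15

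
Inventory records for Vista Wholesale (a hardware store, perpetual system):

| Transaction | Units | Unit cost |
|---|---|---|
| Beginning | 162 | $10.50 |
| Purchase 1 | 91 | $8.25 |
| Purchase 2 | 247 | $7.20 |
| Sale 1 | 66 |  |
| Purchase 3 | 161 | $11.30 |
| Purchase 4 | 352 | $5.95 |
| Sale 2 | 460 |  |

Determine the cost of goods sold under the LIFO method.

Sale 1 (66) [LIFO — newest first]: 66 @ $7.20 = $475.20
Sale 2 (460) [LIFO — newest first]: 352 @ $5.95 + 108 @ $11.30 = $3,314.80
Total COGS = $475.20 + $3,314.80 = $3,790.00
Ending inventory: 162 @ $10.50 + 91 @ $8.25 + 181 @ $7.20 + 53 @ $11.30 = $4,353.85

COGS = $3,790.00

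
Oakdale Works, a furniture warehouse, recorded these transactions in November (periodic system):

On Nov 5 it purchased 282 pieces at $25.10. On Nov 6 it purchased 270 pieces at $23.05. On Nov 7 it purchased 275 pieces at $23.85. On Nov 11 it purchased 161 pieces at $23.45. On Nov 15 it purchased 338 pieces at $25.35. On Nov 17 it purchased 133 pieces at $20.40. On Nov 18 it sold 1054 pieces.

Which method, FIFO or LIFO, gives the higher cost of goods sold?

FIFO COGS: 282 @ $25.10 + 270 @ $23.05 + 275 @ $23.85 + 161 @ $23.45 + 66 @ $25.35 = $25,309.00
LIFO COGS: 133 @ $20.40 + 338 @ $25.35 + 161 @ $23.45 + 275 @ $23.85 + 147 @ $23.05 = $25,004.05

FIFO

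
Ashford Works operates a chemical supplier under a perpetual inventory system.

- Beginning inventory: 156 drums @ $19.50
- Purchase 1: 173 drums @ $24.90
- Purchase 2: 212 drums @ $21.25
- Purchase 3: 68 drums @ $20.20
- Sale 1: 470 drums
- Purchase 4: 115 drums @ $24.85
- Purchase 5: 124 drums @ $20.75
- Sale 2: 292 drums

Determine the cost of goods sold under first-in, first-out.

Sale 1 (470) [FIFO — oldest first]: 156 @ $19.50 + 173 @ $24.90 + 141 @ $21.25 = $10,345.95
Sale 2 (292) [FIFO — oldest first]: 71 @ $21.25 + 68 @ $20.20 + 115 @ $24.85 + 38 @ $20.75 = $6,528.60
Total COGS = $10,345.95 + $6,528.60 = $16,874.55
Ending inventory: 86 @ $20.75 = $1,784.50

COGS = $16,874.55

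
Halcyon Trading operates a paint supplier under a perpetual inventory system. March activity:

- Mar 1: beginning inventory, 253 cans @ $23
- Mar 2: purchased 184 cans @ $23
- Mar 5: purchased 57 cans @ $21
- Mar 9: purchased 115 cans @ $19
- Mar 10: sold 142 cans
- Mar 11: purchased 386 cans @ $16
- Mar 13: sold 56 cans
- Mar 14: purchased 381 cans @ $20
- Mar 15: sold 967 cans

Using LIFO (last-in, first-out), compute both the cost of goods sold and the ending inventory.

COGS = $22,376; ending inventory = $4,853

Mar 10, 142 sold [LIFO — newest first]: 115 @ $19 + 27 @ $21 = $2,752
Mar 13, 56 sold [LIFO — newest first]: 56 @ $16 = $896
Mar 15, 967 sold [LIFO — newest first]: 381 @ $20 + 330 @ $16 + 30 @ $21 + 184 @ $23 + 42 @ $23 = $18,728
Total COGS = $2,752 + $896 + $18,728 = $22,376
Ending inventory: 211 @ $23 = $4,853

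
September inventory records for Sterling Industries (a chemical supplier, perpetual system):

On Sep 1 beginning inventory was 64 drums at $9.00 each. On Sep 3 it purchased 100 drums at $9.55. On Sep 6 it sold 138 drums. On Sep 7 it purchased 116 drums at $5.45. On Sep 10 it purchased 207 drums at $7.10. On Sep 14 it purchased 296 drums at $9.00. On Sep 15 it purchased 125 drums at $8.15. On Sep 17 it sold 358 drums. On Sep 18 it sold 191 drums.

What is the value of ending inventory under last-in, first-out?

Sep 6, 138 sold [LIFO — newest first]: 100 @ $9.55 + 38 @ $9.00 = $1,297.00
Sep 17, 358 sold [LIFO — newest first]: 125 @ $8.15 + 233 @ $9.00 = $3,115.75
Sep 18, 191 sold [LIFO — newest first]: 63 @ $9.00 + 128 @ $7.10 = $1,475.80
Total COGS = $1,297.00 + $3,115.75 + $1,475.80 = $5,888.55
Ending inventory: 26 @ $9.00 + 116 @ $5.45 + 79 @ $7.10 = $1,427.10
Check: goods available $7,315.65 = COGS $5,888.55 + ending $1,427.10

Ending inventory = $1,427.10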